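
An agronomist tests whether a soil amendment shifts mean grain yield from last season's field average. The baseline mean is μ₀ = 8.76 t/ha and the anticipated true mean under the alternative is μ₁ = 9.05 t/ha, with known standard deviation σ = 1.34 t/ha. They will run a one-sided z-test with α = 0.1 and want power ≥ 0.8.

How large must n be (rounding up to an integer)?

Standardized effect: d = |μ₁ − μ₀| / σ = |9.05 − 8.76| / 1.34 = 0.2164
Set Φ(δ − 1.282) = 0.8; then δ − 1.282 = Φ⁻¹(0.8) = 0.842, giving δ = 2.123.
δ = d·√n ⇒ n = (δ/d)² = (2.123 / 0.2164)² = 96.25.
Rounding up, n = 97.

n = 97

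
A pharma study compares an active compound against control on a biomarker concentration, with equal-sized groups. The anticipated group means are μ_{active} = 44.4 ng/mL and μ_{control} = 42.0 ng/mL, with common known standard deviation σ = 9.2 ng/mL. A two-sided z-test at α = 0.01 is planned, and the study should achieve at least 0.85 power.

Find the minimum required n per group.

Standardized effect: d = |μ_{active} − μ_{control}| / σ = |44.4 − 42.0| / 9.2 = 0.2609
Set Φ(δ − 2.576) = 0.85; then δ − 2.576 = Φ⁻¹(0.85) = 1.036, giving δ = 3.612.
(Ignoring the negligible lower-tail rejection probability gives the usual closed-form inversion.)
δ = d·√(n/2) ⇒ n = 2(δ/d)² = 2 × (3.612 / 0.2609)² = 383.48.
Rounding up, n = 384 per group.

n = 384 per group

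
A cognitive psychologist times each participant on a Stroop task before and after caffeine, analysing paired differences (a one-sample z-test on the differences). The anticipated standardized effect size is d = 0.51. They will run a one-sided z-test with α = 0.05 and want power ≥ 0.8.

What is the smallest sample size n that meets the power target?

n = 24

For power 0.8 need Φ(δ − z_{0.05}) = 0.8, so δ = z_{0.05} + z_{0.20} = 1.645 + 0.842 = 2.486.
δ = d·√n ⇒ n = (δ/d)² = (2.486 / 0.51)² = 23.77.
Rounding up, n = 24.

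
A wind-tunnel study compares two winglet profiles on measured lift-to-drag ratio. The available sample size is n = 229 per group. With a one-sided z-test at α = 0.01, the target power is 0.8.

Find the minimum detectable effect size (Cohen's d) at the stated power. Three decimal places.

d ≈ 0.296

Required noncentrality: δ = z_{0.01} + z_{0.20} = 2.326 + 0.842 = 3.168.
δ = d·√(n/2) ⇒ d = δ/√(n/2) = 3.168/√(229/2) = 0.2961.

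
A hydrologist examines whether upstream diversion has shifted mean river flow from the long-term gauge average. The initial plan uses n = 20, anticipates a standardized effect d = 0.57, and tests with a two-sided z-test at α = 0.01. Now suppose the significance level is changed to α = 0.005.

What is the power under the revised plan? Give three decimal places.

Power ≈ 0.398

δ = d·√n = 0.57 × √20 = 2.5491 (unchanged). New critical value: z_{0.0025} = 2.807.
Revised power = Φ(δ − 2.807) + Φ(−δ − 2.807) = Φ(-0.258) + Φ(-5.356) = 0.3982 + 0.0000 = 0.3982.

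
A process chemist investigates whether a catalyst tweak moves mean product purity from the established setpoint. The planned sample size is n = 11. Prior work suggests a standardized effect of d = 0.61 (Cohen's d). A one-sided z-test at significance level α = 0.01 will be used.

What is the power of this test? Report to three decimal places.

Noncentrality parameter: δ = d·√n = 0.61 × √11 = 2.0231
Critical value for a one-sided test at α = 0.01: z_α = 2.326.
Power = P(Z > 2.326 − δ) = Φ(-0.303) = 0.3809.

Power ≈ 0.381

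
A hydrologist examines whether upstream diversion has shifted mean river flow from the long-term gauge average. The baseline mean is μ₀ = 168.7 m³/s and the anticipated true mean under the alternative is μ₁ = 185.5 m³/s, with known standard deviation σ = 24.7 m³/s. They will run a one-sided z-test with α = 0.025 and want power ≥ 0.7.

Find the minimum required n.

Standardized effect: d = |μ₁ − μ₀| / σ = |185.5 − 168.7| / 24.7 = 0.6802
Set Φ(δ − 1.960) = 0.7; then δ − 1.960 = Φ⁻¹(0.7) = 0.524, giving δ = 2.484.
δ = d·√n ⇒ n = (δ/d)² = (2.484 / 0.6802)² = 13.34.
Round up to the next whole unit.

n = 14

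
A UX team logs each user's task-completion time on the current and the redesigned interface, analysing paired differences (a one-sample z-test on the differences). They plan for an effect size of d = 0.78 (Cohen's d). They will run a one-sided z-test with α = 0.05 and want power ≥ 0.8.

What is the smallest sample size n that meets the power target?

n = 11

Set Φ(δ − 1.645) = 0.8; then δ − 1.645 = Φ⁻¹(0.8) = 0.842, giving δ = 2.486.
δ = d·√n ⇒ n = (δ/d)² = (2.486 / 0.78)² = 10.16.
Rounding up, n = 11.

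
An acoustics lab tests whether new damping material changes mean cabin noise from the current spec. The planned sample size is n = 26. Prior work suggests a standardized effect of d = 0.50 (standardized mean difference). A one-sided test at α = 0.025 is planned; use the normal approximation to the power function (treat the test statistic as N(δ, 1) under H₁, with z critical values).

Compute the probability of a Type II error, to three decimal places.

Noncentrality parameter: δ = d·√n = 0.50 × √26 = 2.5495
One-sided α = 0.025 → critical value z_{0.025} = 1.960.
Power = Φ(δ − 1.960) = Φ(0.590) = 0.7223.
Type II error: β = 1 − power = 1 − 0.7223 = 0.2777.

β ≈ 0.278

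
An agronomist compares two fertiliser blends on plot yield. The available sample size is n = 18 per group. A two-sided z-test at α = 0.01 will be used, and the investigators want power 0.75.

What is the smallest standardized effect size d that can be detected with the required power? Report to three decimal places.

d ≈ 1.083

Need Φ(δ − 2.576) = 0.75, so δ = 2.576 + 0.674 = 3.250.
(The second rejection-region term Φ(−δ − z_{α/2}) is negligible and dropped.)
δ = d·√(n/2) ⇒ d = δ/√(n/2) = 3.250/√(18/2) = 1.0834.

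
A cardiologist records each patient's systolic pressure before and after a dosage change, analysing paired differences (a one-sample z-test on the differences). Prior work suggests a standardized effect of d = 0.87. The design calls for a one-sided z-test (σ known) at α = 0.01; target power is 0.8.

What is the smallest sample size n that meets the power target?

For power 0.8 need Φ(δ − z_{0.01}) = 0.8, so δ = z_{0.01} + z_{0.20} = 2.326 + 0.842 = 3.168.
δ = d·√n ⇒ n = (δ/d)² = (3.168 / 0.87)² = 13.26.
Rounding up, n = 14.

n = 14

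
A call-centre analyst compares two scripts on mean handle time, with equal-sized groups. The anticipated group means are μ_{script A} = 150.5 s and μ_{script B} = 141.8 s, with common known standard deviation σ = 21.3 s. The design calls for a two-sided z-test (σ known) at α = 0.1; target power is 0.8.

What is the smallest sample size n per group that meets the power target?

Standardized effect: d = |μ_{script A} − μ_{script B}| / σ = |150.5 − 141.8| / 21.3 = 0.4085
Set Φ(δ − 1.645) = 0.8; then δ − 1.645 = Φ⁻¹(0.8) = 0.842, giving δ = 2.486.
(The Φ(−δ − z_{α/2}) term is vanishingly small for δ > 0 and is dropped in the standard sample-size formula.)
δ = d·√(n/2) ⇒ n = 2(δ/d)² = 2 × (2.486 / 0.4085)² = 74.12.
Round up to the next whole unit.

n = 75 per group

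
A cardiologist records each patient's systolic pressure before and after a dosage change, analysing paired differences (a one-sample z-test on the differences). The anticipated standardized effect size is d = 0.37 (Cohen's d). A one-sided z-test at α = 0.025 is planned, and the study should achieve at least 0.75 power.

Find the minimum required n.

n = 51

For power 0.75 need Φ(δ − z_{0.025}) = 0.75, so δ = z_{0.025} + z_{0.25} = 1.960 + 0.674 = 2.634.
δ = d·√n ⇒ n = (δ/d)² = (2.634 / 0.37)² = 50.70.
Round up to the next whole unit.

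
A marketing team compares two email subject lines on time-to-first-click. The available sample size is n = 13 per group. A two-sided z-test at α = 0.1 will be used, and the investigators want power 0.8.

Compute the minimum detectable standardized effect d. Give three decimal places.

d ≈ 0.975

Need Φ(δ − 1.645) = 0.8, so δ = 1.645 + 0.842 = 2.486.
(The second rejection-region term Φ(−δ − z_{α/2}) is negligible and dropped.)
δ = d·√(n/2) ⇒ d = δ/√(n/2) = 2.486/√(13/2) = 0.9753.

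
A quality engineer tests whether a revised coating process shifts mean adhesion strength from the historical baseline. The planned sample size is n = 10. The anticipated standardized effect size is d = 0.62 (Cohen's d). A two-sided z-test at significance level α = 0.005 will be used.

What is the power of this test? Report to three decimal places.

Power ≈ 0.199

Noncentrality parameter: δ = d·√n = 0.62 × √10 = 1.9606
Two-sided α = 0.005 → critical value z_{0.0025} = 2.807.
Power = Φ(δ − 2.807) + Φ(−δ − 2.807) = Φ(-0.846) + Φ(-4.768) = 0.1987 + 0.0000 = 0.1987.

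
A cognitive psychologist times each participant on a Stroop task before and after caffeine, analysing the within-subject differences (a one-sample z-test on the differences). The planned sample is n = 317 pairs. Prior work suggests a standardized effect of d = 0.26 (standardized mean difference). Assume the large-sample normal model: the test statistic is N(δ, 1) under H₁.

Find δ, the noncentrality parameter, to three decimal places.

The noncentrality parameter scales effect size by the design's sample-size factor: δ = d·√n = 0.26 × √317 = 4.6292

δ ≈ 4.629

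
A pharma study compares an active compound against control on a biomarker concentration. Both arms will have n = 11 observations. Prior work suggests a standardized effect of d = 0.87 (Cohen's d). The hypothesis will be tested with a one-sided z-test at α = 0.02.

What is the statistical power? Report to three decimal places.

Power ≈ 0.495

Noncentrality parameter: δ = d·√(n/2) = 0.87 × √(11/2) = 2.0403
One-sided α = 0.02 → critical value z_{0.02} = 2.054.
Power = Φ(δ − 2.054) = Φ(-0.013) = 0.4946.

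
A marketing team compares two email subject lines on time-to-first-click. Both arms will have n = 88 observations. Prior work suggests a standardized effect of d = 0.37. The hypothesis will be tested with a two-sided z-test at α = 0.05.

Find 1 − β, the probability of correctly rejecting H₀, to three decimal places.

Power ≈ 0.689

Noncentrality parameter: λ = d·√(n/2) = 0.37 × √(88/2) = 2.4543
Critical value for a two-sided test at α = 0.05: z_{α/2} = 1.960.
Power = Φ(λ − 1.960) + Φ(−λ − 1.960) = Φ(0.494) + Φ(-4.414) = 0.6895 + 0.0000 = 0.6895.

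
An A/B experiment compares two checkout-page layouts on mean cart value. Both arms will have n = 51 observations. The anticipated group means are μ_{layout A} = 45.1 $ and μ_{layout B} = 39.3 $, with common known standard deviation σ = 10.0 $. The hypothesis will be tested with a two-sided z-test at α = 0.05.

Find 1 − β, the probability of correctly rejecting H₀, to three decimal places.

Standardized effect: d = |μ_{layout A} − μ_{layout B}| / σ = |45.1 − 39.3| / 10.0 = 0.5800
Noncentrality parameter: δ = d·√(n/2) = 0.5800 × √(51/2) = 2.9289
Critical value for a two-sided test at α = 0.05: z_{α/2} = 1.960.
Power = Φ(δ − 1.960) + Φ(−δ − 1.960) = Φ(0.969) + Φ(-4.889) = 0.8337 + 0.0000 = 0.8337.

Power ≈ 0.834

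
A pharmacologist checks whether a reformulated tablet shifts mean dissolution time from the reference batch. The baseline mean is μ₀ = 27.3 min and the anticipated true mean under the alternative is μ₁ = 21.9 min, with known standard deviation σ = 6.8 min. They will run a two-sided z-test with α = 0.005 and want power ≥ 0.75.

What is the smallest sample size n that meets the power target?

n = 20

Standardized effect: d = |μ₁ − μ₀| / σ = |21.9 − 27.3| / 6.8 = 0.7941
For power 0.75 need Φ(δ − z_{0.0025}) = 0.75, so δ = z_{0.0025} + z_{0.25} = 2.807 + 0.674 = 3.482.
(The Φ(−δ − z_{α/2}) term is vanishingly small for δ > 0 and is dropped in the standard sample-size formula.)
δ = d·√n ⇒ n = (δ/d)² = (3.482 / 0.7941)² = 19.22.
Rounding up, n = 20.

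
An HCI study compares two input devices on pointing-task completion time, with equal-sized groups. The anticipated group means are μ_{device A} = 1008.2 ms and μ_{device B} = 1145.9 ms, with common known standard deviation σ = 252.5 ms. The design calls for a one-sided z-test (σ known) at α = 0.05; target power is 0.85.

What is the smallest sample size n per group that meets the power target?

Standardized effect: d = |μ_{device A} − μ_{device B}| / σ = |1008.2 − 1145.9| / 252.5 = 0.5453
Set Φ(δ − 1.645) = 0.85; then δ − 1.645 = Φ⁻¹(0.85) = 1.036, giving δ = 2.681.
δ = d·√(n/2) ⇒ n = 2(δ/d)² = 2 × (2.681 / 0.5453)² = 48.35.
Rounding up, n = 49 per group.

n = 49 per group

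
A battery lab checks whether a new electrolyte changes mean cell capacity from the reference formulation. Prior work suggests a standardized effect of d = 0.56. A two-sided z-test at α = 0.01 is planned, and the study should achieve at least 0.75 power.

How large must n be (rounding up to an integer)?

n = 34

Set Φ(δ − 2.576) = 0.75; then δ − 2.576 = Φ⁻¹(0.75) = 0.674, giving δ = 3.250.
(The Φ(−δ − z_{α/2}) term is vanishingly small for δ > 0 and is dropped in the standard sample-size formula.)
δ = d·√n ⇒ n = (δ/d)² = (3.250 / 0.56)² = 33.69.
Round up to the next whole unit.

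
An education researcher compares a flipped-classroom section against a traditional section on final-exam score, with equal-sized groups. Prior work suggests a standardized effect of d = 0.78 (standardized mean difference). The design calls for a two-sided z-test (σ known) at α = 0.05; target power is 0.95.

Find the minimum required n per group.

n = 43 per group

For power 0.95 need Φ(δ − z_{0.025}) = 0.95, so δ = z_{0.025} + z_{0.05} = 1.960 + 1.645 = 3.605.
(The Φ(−δ − z_{α/2}) term is vanishingly small for δ > 0 and is dropped in the standard sample-size formula.)
δ = d·√(n/2) ⇒ n = 2(δ/d)² = 2 × (3.605 / 0.78)² = 42.72.
Rounding up, n = 43 per group.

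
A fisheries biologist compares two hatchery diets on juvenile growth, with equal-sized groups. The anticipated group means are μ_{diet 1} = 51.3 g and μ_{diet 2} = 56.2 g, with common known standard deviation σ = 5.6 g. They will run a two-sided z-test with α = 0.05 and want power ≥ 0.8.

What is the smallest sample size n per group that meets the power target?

n = 21 per group

Standardized effect: d = |μ_{diet 1} − μ_{diet 2}| / σ = |51.3 − 56.2| / 5.6 = 0.8750
Set Φ(δ − 1.960) = 0.8; then δ − 1.960 = Φ⁻¹(0.8) = 0.842, giving δ = 2.802.
(The Φ(−δ − z_{α/2}) term is vanishingly small for δ > 0 and is dropped in the standard sample-size formula.)
δ = d·√(n/2) ⇒ n = 2(δ/d)² = 2 × (2.802 / 0.8750)² = 20.50.
Rounding up, n = 21 per group.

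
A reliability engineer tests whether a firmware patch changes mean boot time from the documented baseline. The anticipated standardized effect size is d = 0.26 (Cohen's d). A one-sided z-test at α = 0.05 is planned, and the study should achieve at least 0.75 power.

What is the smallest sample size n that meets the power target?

For power 0.75 need Φ(δ − z_{0.05}) = 0.75, so δ = z_{0.05} + z_{0.25} = 1.645 + 0.674 = 2.319.
δ = d·√n ⇒ n = (δ/d)² = (2.319 / 0.26)² = 79.58.
Round up to the next whole unit.

n = 80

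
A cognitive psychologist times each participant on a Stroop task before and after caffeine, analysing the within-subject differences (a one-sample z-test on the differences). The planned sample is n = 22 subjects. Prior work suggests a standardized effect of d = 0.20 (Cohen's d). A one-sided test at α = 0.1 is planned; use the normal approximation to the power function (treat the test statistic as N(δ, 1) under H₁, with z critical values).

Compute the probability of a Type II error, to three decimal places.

β ≈ 0.634

Noncentrality parameter: δ = d·√n = 0.20 × √22 = 0.9381
Critical value for a one-sided test at α = 0.1: z_α = 1.282.
Power = P(Z > 1.282 − δ) = Φ(-0.343) = 0.3656.
Type II error: β = 1 − power = 1 − 0.3656 = 0.6344.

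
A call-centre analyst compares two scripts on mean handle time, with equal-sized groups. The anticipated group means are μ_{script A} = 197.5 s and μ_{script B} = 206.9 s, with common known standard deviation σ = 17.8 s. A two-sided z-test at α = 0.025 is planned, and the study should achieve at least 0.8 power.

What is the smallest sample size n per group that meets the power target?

Standardized effect: d = |μ_{script A} − μ_{script B}| / σ = |197.5 − 206.9| / 17.8 = 0.5281
Set Φ(δ − 2.241) = 0.8; then δ − 2.241 = Φ⁻¹(0.8) = 0.842, giving δ = 3.083.
(Ignoring the negligible lower-tail rejection probability gives the usual closed-form inversion.)
δ = d·√(n/2) ⇒ n = 2(δ/d)² = 2 × (3.083 / 0.5281)² = 68.17.
Rounding up, n = 69 per group.

n = 69 per group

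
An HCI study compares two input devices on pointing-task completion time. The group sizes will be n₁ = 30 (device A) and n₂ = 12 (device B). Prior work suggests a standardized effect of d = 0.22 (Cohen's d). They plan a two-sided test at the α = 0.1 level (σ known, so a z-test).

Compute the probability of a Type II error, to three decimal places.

β ≈ 0.830

Noncentrality parameter: δ = d / √(1/n₁ + 1/n₂) = 0.22 / √(1/30 + 1/12) = 0.6441
Two-sided α = 0.1 → critical value z_{0.05} = 1.645.
Power = Φ(δ − 1.645) + Φ(−δ − 1.645) = Φ(-1.001) + Φ(-2.289) = 0.1585 + 0.0110 = 0.1695.
Type II error: β = 1 − power = 1 − 0.1695 = 0.8305.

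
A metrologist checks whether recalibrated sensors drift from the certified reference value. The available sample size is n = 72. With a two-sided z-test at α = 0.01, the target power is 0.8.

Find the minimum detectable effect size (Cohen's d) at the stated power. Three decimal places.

Required noncentrality: δ = z_{0.005} + z_{0.20} = 2.576 + 0.842 = 3.417.
(Lower-tail contribution to power is negligible for δ > 0.)
δ = d·√n ⇒ d = δ/√n = 3.417/√72 = 0.4028.

d ≈ 0.403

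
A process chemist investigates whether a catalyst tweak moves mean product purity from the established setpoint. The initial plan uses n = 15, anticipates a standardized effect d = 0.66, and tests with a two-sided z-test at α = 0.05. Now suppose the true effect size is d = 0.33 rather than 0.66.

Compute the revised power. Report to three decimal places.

With d = 0.33: δ = d·√n = 0.33 × √15 = 1.2781. Critical value z_{0.025} = 1.960.
Revised power = Φ(δ − 1.960) + Φ(−δ − 1.960) = Φ(-0.682) + Φ(-3.238) = 0.2477 + 0.0006 = 0.2483.

Power ≈ 0.248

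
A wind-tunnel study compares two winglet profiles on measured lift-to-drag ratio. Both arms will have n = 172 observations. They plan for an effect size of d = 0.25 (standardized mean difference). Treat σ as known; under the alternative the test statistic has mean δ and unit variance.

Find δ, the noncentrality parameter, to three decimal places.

The noncentrality parameter scales effect size by the design's sample-size factor: δ = d·√(n/2) = 0.25 × √(172/2) = 2.3184

δ ≈ 2.318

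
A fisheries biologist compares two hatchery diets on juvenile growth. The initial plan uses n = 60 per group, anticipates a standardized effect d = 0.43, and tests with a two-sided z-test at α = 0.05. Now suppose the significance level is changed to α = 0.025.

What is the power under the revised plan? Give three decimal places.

δ = d·√(n/2) = 0.43 × √(60/2) = 2.3552 (unchanged). New critical value: z_{0.0125} = 2.241.
Revised power = Φ(δ − 2.241) + Φ(−δ − 2.241) = Φ(0.114) + Φ(-4.597) = 0.5453 + 0.0000 = 0.5453.

Power ≈ 0.545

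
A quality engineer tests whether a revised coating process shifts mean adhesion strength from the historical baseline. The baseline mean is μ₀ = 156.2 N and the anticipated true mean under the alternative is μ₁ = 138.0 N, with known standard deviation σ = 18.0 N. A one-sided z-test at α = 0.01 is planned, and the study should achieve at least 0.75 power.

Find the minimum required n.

Standardized effect: d = |μ₁ − μ₀| / σ = |138.0 − 156.2| / 18.0 = 1.0111
For power 0.75 need Φ(δ − z_{0.01}) = 0.75, so δ = z_{0.01} + z_{0.25} = 2.326 + 0.674 = 3.001.
δ = d·√n ⇒ n = (δ/d)² = (3.001 / 1.0111)² = 8.81.
Rounding up, n = 9.

n = 9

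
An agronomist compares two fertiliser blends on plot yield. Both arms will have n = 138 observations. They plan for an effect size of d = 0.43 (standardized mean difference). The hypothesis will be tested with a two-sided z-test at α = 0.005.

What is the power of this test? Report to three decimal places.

Power ≈ 0.778

Noncentrality parameter: δ = d·√(n/2) = 0.43 × √(138/2) = 3.5718
Two-sided α = 0.005 → critical value z_{0.0025} = 2.807.
Power = Φ(δ − 2.807) + Φ(−δ − 2.807) = Φ(0.765) + Φ(-6.379) = 0.7778 + 0.0000 = 0.7778.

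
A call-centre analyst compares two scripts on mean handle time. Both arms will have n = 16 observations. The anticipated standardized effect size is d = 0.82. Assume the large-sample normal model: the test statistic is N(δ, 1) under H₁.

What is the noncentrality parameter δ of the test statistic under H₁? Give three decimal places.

δ ≈ 2.319

δ = d·√(n/2) = 0.82 × √(16/2) = 2.3193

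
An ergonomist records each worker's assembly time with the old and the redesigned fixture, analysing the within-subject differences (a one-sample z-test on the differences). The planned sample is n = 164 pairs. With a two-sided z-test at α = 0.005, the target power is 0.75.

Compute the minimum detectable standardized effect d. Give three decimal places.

d ≈ 0.272

Need Φ(δ − 2.807) = 0.75, so δ = 2.807 + 0.674 = 3.482.
(Lower-tail contribution to power is negligible for δ > 0.)
δ = d·√n ⇒ d = δ/√n = 3.482/√164 = 0.2719.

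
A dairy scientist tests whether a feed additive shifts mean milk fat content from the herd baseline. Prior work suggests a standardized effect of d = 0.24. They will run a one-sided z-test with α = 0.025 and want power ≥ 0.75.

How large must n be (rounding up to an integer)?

n = 121

For power 0.75 need Φ(δ − z_{0.025}) = 0.75, so δ = z_{0.025} + z_{0.25} = 1.960 + 0.674 = 2.634.
δ = d·√n ⇒ n = (δ/d)² = (2.634 / 0.24)² = 120.49.
Rounding up, n = 121.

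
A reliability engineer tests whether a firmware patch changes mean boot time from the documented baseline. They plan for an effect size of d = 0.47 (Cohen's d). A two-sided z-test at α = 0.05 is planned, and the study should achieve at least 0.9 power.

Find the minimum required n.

n = 48

Set Φ(δ − 1.960) = 0.9; then δ − 1.960 = Φ⁻¹(0.9) = 1.282, giving δ = 3.242.
(For δ > 0 the lower-tail rejection region contributes negligibly to power, so the one-term inversion is standard.)
δ = d·√n ⇒ n = (δ/d)² = (3.242 / 0.47)² = 47.57.
Round up to the next whole unit.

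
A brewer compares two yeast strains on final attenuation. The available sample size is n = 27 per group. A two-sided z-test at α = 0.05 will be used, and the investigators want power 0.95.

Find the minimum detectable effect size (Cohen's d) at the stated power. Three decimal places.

Need Φ(δ − 1.960) = 0.95, so δ = 1.960 + 1.645 = 3.605.
(Lower-tail contribution to power is negligible for δ > 0.)
δ = d·√(n/2) ⇒ d = δ/√(n/2) = 3.605/√(27/2) = 0.9811.

d ≈ 0.981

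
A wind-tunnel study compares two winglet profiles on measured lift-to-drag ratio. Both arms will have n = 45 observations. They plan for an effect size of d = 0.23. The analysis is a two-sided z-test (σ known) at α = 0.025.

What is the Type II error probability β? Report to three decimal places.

β ≈ 0.875

Noncentrality parameter: δ = d·√(n/2) = 0.23 × √(45/2) = 1.0910
Critical value for a two-sided test at α = 0.025: z_{α/2} = 2.241.
Power = Φ(δ − 2.241) + Φ(−δ − 2.241) = Φ(-1.150) + Φ(-3.332) = 0.1250 + 0.0004 = 0.1254.
Type II error: β = 1 − power = 1 − 0.1254 = 0.8746.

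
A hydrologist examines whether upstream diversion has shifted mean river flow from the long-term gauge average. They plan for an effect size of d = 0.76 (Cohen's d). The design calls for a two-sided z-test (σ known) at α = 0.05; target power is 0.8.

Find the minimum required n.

n = 14

Set Φ(δ − 1.960) = 0.8; then δ − 1.960 = Φ⁻¹(0.8) = 0.842, giving δ = 2.802.
(The Φ(−δ − z_{α/2}) term is vanishingly small for δ > 0 and is dropped in the standard sample-size formula.)
δ = d·√n ⇒ n = (δ/d)² = (2.802 / 0.76)² = 13.59.
Rounding up, n = 14.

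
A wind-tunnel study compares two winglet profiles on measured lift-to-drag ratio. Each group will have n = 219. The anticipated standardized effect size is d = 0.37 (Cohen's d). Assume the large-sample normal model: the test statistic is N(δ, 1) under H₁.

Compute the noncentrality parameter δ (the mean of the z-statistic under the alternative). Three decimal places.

The noncentrality parameter scales effect size by the design's sample-size factor: δ = d·√(n/2) = 0.37 × √(219/2) = 3.8718

δ ≈ 3.872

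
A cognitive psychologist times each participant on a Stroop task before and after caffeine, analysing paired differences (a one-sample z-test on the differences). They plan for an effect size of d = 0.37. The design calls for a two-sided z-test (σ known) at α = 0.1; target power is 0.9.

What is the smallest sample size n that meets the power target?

Set Φ(δ − 1.645) = 0.9; then δ − 1.645 = Φ⁻¹(0.9) = 1.282, giving δ = 2.926.
(The Φ(−δ − z_{α/2}) term is vanishingly small for δ > 0 and is dropped in the standard sample-size formula.)
δ = d·√n ⇒ n = (δ/d)² = (2.926 / 0.37)² = 62.56.
Rounding up, n = 63.

n = 63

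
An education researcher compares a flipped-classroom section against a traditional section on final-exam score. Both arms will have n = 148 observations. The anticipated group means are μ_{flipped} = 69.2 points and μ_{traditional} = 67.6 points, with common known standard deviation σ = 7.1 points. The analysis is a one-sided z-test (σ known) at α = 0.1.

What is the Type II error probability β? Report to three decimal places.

Standardized effect: d = |μ_{flipped} − μ_{traditional}| / σ = |69.2 − 67.6| / 7.1 = 0.2254
Noncentrality parameter: δ = d·√(n/2) = 0.2254 × √(148/2) = 1.9386
Critical value for a one-sided test at α = 0.1: z_α = 1.282.
Power = Φ(δ − 1.282) = Φ(0.657) = 0.7444.
Type II error: β = 1 − power = 1 − 0.7444 = 0.2556.

β ≈ 0.256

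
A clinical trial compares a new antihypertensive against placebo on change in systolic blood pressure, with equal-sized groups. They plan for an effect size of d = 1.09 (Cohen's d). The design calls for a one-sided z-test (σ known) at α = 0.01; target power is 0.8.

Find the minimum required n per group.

n = 17 per group

Set Φ(δ − 2.326) = 0.8; then δ − 2.326 = Φ⁻¹(0.8) = 0.842, giving δ = 3.168.
δ = d·√(n/2) ⇒ n = 2(δ/d)² = 2 × (3.168 / 1.09)² = 16.89.
Rounding up, n = 17 per group.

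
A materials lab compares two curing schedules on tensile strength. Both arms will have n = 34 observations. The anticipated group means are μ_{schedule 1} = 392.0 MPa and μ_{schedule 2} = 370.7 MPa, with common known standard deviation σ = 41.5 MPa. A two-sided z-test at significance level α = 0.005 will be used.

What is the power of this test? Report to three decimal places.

Standardized effect: d = |μ_{schedule 1} − μ_{schedule 2}| / σ = |392.0 − 370.7| / 41.5 = 0.5133
Noncentrality parameter: δ = d·√(n/2) = 0.5133 × √(34/2) = 2.1162
Two-sided α = 0.005 → critical value z_{0.0025} = 2.807.
Power = Φ(δ − 2.807) + Φ(−δ − 2.807) = Φ(-0.691) + Φ(-4.923) = 0.2448 + 0.0000 = 0.2448.

Power ≈ 0.245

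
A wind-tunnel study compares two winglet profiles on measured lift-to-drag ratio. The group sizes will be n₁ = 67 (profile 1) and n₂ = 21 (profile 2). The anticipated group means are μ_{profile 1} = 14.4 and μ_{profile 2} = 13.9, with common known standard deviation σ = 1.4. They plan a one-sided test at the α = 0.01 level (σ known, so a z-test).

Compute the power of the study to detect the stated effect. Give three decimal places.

Power ≈ 0.185

Standardized effect: d = |μ_{profile 1} − μ_{profile 2}| / σ = |14.4 − 13.9| / 1.4 = 0.3571
Noncentrality parameter: δ = d / √(1/n₁ + 1/n₂) = 0.3571 / √(1/67 + 1/21) = 1.4281
One-sided α = 0.01 → critical value z_{0.01} = 2.326.
Power = P(Z > 2.326 − δ) = Φ(-0.898) = 0.1845.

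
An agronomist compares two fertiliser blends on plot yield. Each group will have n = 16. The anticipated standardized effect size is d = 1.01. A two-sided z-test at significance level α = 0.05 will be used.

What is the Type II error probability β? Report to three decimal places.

Noncentrality parameter: δ = d·√(n/2) = 1.01 × √(16/2) = 2.8567
Two-sided α = 0.05 → critical value z_{0.025} = 1.960.
Power = Φ(δ − 1.960) + Φ(−δ − 1.960) = Φ(0.897) + Φ(-4.817) = 0.8151 + 0.0000 = 0.8151.
Type II error: β = 1 − power = 1 − 0.8151 = 0.1849.

β ≈ 0.185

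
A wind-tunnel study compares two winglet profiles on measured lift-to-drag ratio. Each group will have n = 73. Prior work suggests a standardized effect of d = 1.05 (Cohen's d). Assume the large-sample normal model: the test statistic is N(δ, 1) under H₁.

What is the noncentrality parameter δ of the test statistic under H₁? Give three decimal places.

δ ≈ 6.344

δ = d·√(n/2) = 1.05 × √(73/2) = 6.3436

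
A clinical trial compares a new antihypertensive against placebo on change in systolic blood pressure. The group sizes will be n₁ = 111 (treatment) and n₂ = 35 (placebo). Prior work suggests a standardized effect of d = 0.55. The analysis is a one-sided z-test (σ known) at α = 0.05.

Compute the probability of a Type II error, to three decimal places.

Noncentrality parameter: δ = d / √(1/n₁ + 1/n₂) = 0.55 / √(1/111 + 1/35) = 2.8371
One-sided α = 0.05 → critical value z_{0.05} = 1.645.
Power = P(Z > 1.645 − δ) = Φ(1.192) = 0.8834.
Type II error: β = 1 − power = 1 − 0.8834 = 0.1166.

β ≈ 0.117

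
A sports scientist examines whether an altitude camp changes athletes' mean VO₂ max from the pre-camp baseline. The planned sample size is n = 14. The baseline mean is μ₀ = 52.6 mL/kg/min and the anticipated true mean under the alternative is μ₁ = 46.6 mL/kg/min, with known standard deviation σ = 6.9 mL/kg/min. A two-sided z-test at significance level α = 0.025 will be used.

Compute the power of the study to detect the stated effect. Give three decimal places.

Power ≈ 0.844

Standardized effect: d = |μ₁ − μ₀| / σ = |46.6 − 52.6| / 6.9 = 0.8696
Noncentrality parameter: δ = d·√n = 0.8696 × √14 = 3.2536
Critical value for a two-sided test at α = 0.025: z_{α/2} = 2.241.
Power = Φ(δ − 2.241) + Φ(−δ − 2.241) = Φ(1.012) + Φ(-5.495) = 0.8443 + 0.0000 = 0.8443.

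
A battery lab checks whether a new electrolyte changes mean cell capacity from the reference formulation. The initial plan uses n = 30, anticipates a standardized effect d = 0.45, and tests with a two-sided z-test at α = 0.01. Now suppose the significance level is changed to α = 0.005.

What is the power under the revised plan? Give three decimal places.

Power ≈ 0.366

δ = d·√n = 0.45 × √30 = 2.4648 (unchanged). New critical value: z_{0.0025} = 2.807.
Revised power = Φ(δ − 2.807) + Φ(−δ − 2.807) = Φ(-0.342) + Φ(-5.272) = 0.3661 + 0.0000 = 0.3661.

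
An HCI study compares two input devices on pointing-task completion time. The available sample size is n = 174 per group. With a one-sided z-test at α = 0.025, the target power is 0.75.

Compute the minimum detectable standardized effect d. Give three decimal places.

d ≈ 0.282

Need Φ(δ − 1.960) = 0.75, so δ = 1.960 + 0.674 = 2.634.
δ = d·√(n/2) ⇒ d = δ/√(n/2) = 2.634/√(174/2) = 0.2824.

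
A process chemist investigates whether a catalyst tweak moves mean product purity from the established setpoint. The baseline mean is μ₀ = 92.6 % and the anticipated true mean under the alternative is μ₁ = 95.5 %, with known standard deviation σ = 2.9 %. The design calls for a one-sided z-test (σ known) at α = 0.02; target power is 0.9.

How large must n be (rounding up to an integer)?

Standardized effect: d = |μ₁ − μ₀| / σ = |95.5 − 92.6| / 2.9 = 1.0000
Set Φ(δ − 2.054) = 0.9; then δ − 2.054 = Φ⁻¹(0.9) = 1.282, giving δ = 3.335.
δ = d·√n ⇒ n = (δ/d)² = (3.335 / 1.0000)² = 11.12.
Round up to the next whole unit.

n = 12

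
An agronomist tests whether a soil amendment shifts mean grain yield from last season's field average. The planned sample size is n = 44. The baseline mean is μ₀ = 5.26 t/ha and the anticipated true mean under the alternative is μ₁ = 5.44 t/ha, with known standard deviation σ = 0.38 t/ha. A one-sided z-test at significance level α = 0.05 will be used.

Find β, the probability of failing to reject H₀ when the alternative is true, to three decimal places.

β ≈ 0.067

Standardized effect: d = |μ₁ − μ₀| / σ = |5.44 − 5.26| / 0.38 = 0.4737
Noncentrality parameter: δ = d·√n = 0.4737 × √44 = 3.1421
One-sided α = 0.05 → critical value z_{0.05} = 1.645.
Power = P(Z > 1.645 − δ) = Φ(1.497) = 0.9328.
Type II error: β = 1 − power = 1 − 0.9328 = 0.0672.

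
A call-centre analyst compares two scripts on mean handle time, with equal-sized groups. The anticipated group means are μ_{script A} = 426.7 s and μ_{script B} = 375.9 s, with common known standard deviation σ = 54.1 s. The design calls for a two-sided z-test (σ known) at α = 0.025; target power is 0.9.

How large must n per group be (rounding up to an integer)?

n = 29 per group

Standardized effect: d = |μ_{script A} − μ_{script B}| / σ = |426.7 − 375.9| / 54.1 = 0.9390
Set Φ(δ − 2.241) = 0.9; then δ − 2.241 = Φ⁻¹(0.9) = 1.282, giving δ = 3.523.
(The Φ(−δ − z_{α/2}) term is vanishingly small for δ > 0 and is dropped in the standard sample-size formula.)
δ = d·√(n/2) ⇒ n = 2(δ/d)² = 2 × (3.523 / 0.9390)² = 28.15.
Rounding up, n = 29 per group.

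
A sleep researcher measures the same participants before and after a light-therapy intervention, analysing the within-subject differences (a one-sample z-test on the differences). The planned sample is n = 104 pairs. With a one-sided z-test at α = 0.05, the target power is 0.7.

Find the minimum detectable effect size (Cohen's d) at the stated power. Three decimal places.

Need Φ(δ − 1.645) = 0.7, so δ = 1.645 + 0.524 = 2.169.
δ = d·√n ⇒ d = δ/√n = 2.169/√104 = 0.2127.

d ≈ 0.213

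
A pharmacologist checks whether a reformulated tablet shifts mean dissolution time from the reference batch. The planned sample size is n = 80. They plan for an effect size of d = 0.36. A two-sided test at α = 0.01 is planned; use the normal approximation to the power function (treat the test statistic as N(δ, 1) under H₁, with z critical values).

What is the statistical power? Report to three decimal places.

Noncentrality parameter: δ = d·√n = 0.36 × √80 = 3.2199
Two-sided α = 0.01 → critical value z_{0.005} = 2.576.
Power = Φ(δ − 2.576) + Φ(−δ − 2.576) = Φ(0.644) + Φ(-5.796) = 0.7402 + 0.0000 = 0.7402.

Power ≈ 0.740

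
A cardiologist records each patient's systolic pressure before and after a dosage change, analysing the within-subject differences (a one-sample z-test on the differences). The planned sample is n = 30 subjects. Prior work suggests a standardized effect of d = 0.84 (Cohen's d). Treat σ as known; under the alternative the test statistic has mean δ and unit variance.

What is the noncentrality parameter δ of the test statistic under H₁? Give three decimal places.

δ = d·√n = 0.84 × √30 = 4.6009

δ ≈ 4.601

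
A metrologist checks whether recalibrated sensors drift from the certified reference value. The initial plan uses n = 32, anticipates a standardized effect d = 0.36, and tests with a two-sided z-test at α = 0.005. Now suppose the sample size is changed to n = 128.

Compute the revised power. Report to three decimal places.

Power ≈ 0.897

With n = 128: δ = d·√n = 0.36 × √128 = 4.0729. Critical value z_{0.0025} = 2.807.
Revised power = Φ(δ − 2.807) + Φ(−δ − 2.807) = Φ(1.266) + Φ(-6.880) = 0.8972 + 0.0000 = 0.8972.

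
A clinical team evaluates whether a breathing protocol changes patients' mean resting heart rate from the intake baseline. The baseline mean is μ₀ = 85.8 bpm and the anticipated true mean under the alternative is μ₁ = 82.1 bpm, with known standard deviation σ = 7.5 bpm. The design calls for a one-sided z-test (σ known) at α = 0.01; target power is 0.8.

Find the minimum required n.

Standardized effect: d = |μ₁ − μ₀| / σ = |82.1 − 85.8| / 7.5 = 0.4933
For power 0.8 need Φ(δ − z_{0.01}) = 0.8, so δ = z_{0.01} + z_{0.20} = 2.326 + 0.842 = 3.168.
δ = d·√n ⇒ n = (δ/d)² = (3.168 / 0.4933)² = 41.24.
Round up to the next whole unit.

n = 42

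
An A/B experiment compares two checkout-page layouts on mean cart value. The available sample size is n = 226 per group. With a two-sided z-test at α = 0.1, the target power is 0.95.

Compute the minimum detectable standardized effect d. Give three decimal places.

Need Φ(δ − 1.645) = 0.95, so δ = 1.645 + 1.645 = 3.290.
(The second rejection-region term Φ(−δ − z_{α/2}) is negligible and dropped.)
δ = d·√(n/2) ⇒ d = δ/√(n/2) = 3.290/√(226/2) = 0.3095.

d ≈ 0.309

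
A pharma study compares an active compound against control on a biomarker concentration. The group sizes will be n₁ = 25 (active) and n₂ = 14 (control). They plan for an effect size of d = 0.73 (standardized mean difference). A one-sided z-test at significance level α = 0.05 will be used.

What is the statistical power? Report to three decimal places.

Power ≈ 0.706

Noncentrality parameter: δ = d / √(1/n₁ + 1/n₂) = 0.73 / √(1/25 + 1/14) = 2.1869
Critical value for a one-sided test at α = 0.05: z_α = 1.645.
Power = P(Z > 1.645 − δ) = Φ(0.542) = 0.7061.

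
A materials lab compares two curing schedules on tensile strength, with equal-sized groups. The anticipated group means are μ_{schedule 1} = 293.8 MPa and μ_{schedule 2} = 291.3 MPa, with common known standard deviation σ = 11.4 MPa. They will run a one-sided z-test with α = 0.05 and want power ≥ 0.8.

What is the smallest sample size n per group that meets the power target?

n = 258 per group

Standardized effect: d = |μ_{schedule 1} − μ_{schedule 2}| / σ = |293.8 − 291.3| / 11.4 = 0.2193
Set Φ(δ − 1.645) = 0.8; then δ − 1.645 = Φ⁻¹(0.8) = 0.842, giving δ = 2.486.
δ = d·√(n/2) ⇒ n = 2(δ/d)² = 2 × (2.486 / 0.2193)² = 257.12.
Round up to the next whole unit.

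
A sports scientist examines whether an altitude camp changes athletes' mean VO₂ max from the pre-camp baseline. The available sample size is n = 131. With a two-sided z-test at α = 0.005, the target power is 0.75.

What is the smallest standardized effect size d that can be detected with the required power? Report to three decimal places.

Need Φ(δ − 2.807) = 0.75, so δ = 2.807 + 0.674 = 3.482.
(The second rejection-region term Φ(−δ − z_{α/2}) is negligible and dropped.)
δ = d·√n ⇒ d = δ/√n = 3.482/√131 = 0.3042.

d ≈ 0.304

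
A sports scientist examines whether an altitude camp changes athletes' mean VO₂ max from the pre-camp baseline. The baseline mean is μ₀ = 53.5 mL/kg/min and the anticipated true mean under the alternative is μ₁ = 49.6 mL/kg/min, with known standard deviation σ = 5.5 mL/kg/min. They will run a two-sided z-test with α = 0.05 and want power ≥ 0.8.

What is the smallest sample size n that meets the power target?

Standardized effect: d = |μ₁ − μ₀| / σ = |49.6 − 53.5| / 5.5 = 0.7091
For power 0.8 need Φ(δ − z_{0.025}) = 0.8, so δ = z_{0.025} + z_{0.20} = 1.960 + 0.842 = 2.802.
(For δ > 0 the lower-tail rejection region contributes negligibly to power, so the one-term inversion is standard.)
δ = d·√n ⇒ n = (δ/d)² = (2.802 / 0.7091)² = 15.61.
Rounding up, n = 16.

n = 16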